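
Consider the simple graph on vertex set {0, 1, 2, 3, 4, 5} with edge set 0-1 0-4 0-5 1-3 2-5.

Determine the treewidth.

1

A width-1 tree decomposition is:
Bags: B1 = {1, 3}  B2 = {0, 1}  B3 = {0, 5}  B4 = {0, 4}  B5 = {2, 5}
Tree: B1–B2, B2–B3, B3–B4, B3–B5
Each bag holds 2 vertices, so the decomposition has width 1, which upper-bounds the treewidth. Since G has at least one edge (e.g. 1–3), it is not an edgeless graph, so tw(G) ≥ 1. Combining the bounds, tw(G) = 1.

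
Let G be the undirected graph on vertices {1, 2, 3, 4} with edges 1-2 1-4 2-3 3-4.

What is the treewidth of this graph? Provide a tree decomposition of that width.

Each bag holds 3 vertices, so the decomposition has width 2, which upper-bounds the treewidth. The edges 2–3–4–1–2 form a cycle, so G is not a tree and its treewidth is at least 2. Hence tw(G) = 2 exactly.

Treewidth 2.
One optimal decomposition is:
Bags: B1 = {2, 3, 4}  B2 = {1, 2, 4}
Tree: B1–B2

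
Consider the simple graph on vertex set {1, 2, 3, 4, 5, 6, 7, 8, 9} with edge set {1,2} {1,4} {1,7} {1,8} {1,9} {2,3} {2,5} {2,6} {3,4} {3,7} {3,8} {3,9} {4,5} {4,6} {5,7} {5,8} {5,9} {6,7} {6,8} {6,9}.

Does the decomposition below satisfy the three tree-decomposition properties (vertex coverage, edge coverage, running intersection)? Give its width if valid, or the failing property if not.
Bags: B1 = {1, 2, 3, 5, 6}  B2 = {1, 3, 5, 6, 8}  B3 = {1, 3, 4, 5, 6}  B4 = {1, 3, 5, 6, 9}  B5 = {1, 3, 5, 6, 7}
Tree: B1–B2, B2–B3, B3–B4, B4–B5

Yes; width 4.

Checking the three conditions: (i) the bags cover all of {1, 2, 3, 4, 5, 6, 7, 8, 9}; (ii) for each edge, some bag contains both endpoints; (iii) the bags containing any fixed vertex form a subtree. All hold, so the decomposition is valid with width 5 − 1 = 4.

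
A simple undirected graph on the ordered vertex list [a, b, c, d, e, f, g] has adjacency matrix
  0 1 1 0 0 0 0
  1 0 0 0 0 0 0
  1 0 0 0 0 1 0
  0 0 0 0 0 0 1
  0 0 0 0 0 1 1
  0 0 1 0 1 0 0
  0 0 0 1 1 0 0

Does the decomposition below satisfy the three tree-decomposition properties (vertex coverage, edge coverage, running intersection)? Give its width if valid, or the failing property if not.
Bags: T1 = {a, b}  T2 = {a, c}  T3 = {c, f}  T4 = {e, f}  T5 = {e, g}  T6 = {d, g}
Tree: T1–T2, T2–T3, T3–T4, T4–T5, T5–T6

Yes; width 1.

Checking the three conditions: (i) the bags cover all of {a, b, c, d, e, f, g}; (ii) for each edge, some bag contains both endpoints; (iii) the bags containing any fixed vertex form a subtree. All hold, so the decomposition is valid with width 2 − 1 = 1.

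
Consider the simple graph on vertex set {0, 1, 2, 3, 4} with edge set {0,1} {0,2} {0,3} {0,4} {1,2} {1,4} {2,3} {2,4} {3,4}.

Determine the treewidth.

A width-3 tree decomposition is:
Bags: B1 = {0, 1, 2, 4}  B2 = {0, 2, 3, 4}
Tree: B1–B2
Each bag holds 4 vertices, so the decomposition has width 3, which upper-bounds the treewidth. Conversely, {0, 1, 2, 4} is a clique of size 4, and the vertices of any clique must share a bag in every tree decomposition; so some bag has ≥ 4 vertices and tw(G) ≥ 3. Hence tw(G) = 3 exactly.

3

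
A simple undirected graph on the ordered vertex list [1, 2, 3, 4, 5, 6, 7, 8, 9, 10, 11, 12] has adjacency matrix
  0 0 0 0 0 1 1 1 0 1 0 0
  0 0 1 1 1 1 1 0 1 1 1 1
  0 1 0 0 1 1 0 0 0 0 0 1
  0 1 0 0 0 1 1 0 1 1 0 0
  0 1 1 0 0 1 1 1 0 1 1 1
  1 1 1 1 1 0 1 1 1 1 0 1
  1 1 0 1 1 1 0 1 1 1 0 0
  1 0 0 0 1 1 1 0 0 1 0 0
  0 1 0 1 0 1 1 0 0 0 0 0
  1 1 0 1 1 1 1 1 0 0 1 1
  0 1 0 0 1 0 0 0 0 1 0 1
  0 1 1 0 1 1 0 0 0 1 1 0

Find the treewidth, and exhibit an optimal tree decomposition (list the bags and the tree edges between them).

Treewidth 4.
One such decomposition:
Bags: B1 = {2, 5, 6, 7, 10}  B2 = {2, 5, 6, 10, 12}  B3 = {2, 4, 6, 7, 10}  B4 = {5, 6, 7, 8, 10}  B5 = {2, 4, 6, 7, 9}  B6 = {2, 3, 5, 6, 12}  B7 = {1, 6, 7, 8, 10}  B8 = {2, 5, 10, 11, 12}
Tree: B1–B2, B1–B3, B1–B4, B3–B5, B2–B6, B4–B7, B2–B8

Each bag holds 5 vertices, so the decomposition has width 4, which upper-bounds the treewidth. Conversely, {2, 5, 10, 11, 12} is a clique of size 5, and the vertices of any clique must share a bag in every tree decomposition; so some bag has ≥ 5 vertices and tw(G) ≥ 4. The upper and lower bounds meet at 4, so that is the treewidth.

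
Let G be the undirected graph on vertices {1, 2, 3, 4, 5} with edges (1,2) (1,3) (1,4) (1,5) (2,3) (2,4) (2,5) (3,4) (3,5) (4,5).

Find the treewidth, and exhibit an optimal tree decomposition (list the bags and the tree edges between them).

Treewidth 4.
Bags: B1 = {1, 2, 3, 4, 5}
Tree: (single bag)

A single bag containing all 5 vertices is trivially a valid decomposition of width 4. On the other hand G contains the 5-clique {1, 2, 3, 4, 5}. A clique must lie in a single bag of any decomposition, so no decomposition can have width below 4. Combining the bounds, tw(G) = 4.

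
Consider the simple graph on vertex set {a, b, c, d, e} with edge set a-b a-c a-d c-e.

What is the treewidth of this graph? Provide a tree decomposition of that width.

Every bag has size at most 2, so the width is 2 − 1 = 1 and tw(G) ≤ 1. Since G has at least one edge (e.g. d–a), it is not an edgeless graph, so tw(G) ≥ 1. Hence tw(G) = 1 exactly.

Treewidth 1.
One optimal decomposition is:
Bags: B1 = {a, d}  B2 = {a, c}  B3 = {a, b}  B4 = {c, e}
Tree: B1–B2, B2–B3, B2–B4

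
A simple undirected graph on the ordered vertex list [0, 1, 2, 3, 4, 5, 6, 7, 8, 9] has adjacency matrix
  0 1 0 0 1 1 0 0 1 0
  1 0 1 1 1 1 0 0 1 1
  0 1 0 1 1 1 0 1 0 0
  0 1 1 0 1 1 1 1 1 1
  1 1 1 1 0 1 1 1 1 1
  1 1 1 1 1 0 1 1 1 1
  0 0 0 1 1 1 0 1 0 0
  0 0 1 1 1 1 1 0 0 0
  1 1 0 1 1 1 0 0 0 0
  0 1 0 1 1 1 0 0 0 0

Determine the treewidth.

A width-4 tree decomposition is:
Bags: B1 = {1, 2, 3, 4, 5}  B2 = {1, 3, 4, 5, 8}  B3 = {2, 3, 4, 5, 7}  B4 = {0, 1, 4, 5, 8}  B5 = {3, 4, 5, 6, 7}  B6 = {1, 3, 4, 5, 9}
Tree: B1–B2, B1–B3, B2–B4, B3–B5, B2–B6
Every bag has size at most 5, so the width is 5 − 1 = 4 and tw(G) ≤ 4. On the other hand G contains the 5-clique {0, 1, 4, 5, 8}. A clique must lie in a single bag of any decomposition, so no decomposition can have width below 4. Combining the bounds, tw(G) = 4.

4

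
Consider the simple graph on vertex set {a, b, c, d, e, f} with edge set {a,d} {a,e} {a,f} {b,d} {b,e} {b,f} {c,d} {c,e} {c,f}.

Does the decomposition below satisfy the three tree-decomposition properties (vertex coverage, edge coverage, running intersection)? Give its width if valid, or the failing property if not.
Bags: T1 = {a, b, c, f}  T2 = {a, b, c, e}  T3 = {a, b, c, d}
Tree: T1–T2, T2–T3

Checking the three conditions: (i) the bags cover all of {a, b, c, d, e, f}; (ii) for each edge, some bag contains both endpoints; (iii) the bags containing any fixed vertex form a subtree. All hold, so the decomposition is valid with width 4 − 1 = 3.

Yes; width 3.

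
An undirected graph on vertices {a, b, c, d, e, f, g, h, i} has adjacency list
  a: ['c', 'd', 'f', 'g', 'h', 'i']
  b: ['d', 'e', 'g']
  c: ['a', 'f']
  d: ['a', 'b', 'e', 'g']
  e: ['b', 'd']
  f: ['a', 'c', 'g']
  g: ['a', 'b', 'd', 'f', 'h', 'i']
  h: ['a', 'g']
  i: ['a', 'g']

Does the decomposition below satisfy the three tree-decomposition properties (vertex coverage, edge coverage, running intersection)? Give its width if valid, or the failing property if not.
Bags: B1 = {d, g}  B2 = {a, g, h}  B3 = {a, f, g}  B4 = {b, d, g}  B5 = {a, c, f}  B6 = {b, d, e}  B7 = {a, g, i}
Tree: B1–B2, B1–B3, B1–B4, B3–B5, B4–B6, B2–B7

A tree decomposition must satisfy three properties: every vertex lies in some bag; for every edge, both endpoints lie together in some bag; and for every vertex, the bags containing it form a connected subtree. Here edge (a,d) lies in no bag, so the decomposition is invalid.

No — edge (a,d) lies in no bag.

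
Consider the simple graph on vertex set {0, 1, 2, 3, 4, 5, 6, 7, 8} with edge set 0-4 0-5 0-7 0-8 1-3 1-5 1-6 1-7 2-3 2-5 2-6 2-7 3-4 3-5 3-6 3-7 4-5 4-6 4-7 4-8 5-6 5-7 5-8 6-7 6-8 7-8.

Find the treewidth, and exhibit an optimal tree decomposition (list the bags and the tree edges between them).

Treewidth 4.
One optimal decomposition is:
Bags: B1 = {3, 4, 5, 6, 7}  B2 = {4, 5, 6, 7, 8}  B3 = {2, 3, 5, 6, 7}  B4 = {0, 4, 5, 7, 8}  B5 = {1, 3, 5, 6, 7}
Tree: B1–B2, B1–B3, B2–B4, B3–B5

Each bag holds 5 vertices, so the decomposition has width 4, which upper-bounds the treewidth. Conversely, {0, 4, 5, 7, 8} is a clique of size 5, and the vertices of any clique must share a bag in every tree decomposition; so some bag has ≥ 5 vertices and tw(G) ≥ 4. The upper and lower bounds meet at 4, so that is the treewidth.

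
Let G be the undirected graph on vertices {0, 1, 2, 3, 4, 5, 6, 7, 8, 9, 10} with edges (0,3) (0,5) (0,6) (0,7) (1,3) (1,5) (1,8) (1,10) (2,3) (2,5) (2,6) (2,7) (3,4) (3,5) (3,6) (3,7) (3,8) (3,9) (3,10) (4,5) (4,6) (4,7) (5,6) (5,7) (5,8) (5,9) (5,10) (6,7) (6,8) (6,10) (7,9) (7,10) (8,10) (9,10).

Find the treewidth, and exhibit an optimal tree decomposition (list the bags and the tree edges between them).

Treewidth 4.
One such decomposition:
Bags: B1 = {3, 5, 6, 7, 10}  B2 = {3, 4, 5, 6, 7}  B3 = {3, 5, 7, 9, 10}  B4 = {0, 3, 5, 6, 7}  B5 = {3, 5, 6, 8, 10}  B6 = {2, 3, 5, 6, 7}  B7 = {1, 3, 5, 8, 10}
Tree: B1–B2, B1–B3, B1–B4, B1–B5, B2–B6, B5–B7

The largest bag has 5 vertices, giving width 4; this decomposition certifies tw(G) ≤ 4. On the other hand G contains the 5-clique {1, 3, 5, 8, 10}. A clique must lie in a single bag of any decomposition, so no decomposition can have width below 4. Therefore the treewidth is 4.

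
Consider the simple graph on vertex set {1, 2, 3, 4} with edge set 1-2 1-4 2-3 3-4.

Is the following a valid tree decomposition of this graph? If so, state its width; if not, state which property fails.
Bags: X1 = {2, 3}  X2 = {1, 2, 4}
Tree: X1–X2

No — edge (4,3) lies in no bag.

A tree decomposition must satisfy three properties: every vertex lies in some bag; for every edge, both endpoints lie together in some bag; and for every vertex, the bags containing it form a connected subtree. Here edge (4,3) lies in no bag, so the decomposition is invalid.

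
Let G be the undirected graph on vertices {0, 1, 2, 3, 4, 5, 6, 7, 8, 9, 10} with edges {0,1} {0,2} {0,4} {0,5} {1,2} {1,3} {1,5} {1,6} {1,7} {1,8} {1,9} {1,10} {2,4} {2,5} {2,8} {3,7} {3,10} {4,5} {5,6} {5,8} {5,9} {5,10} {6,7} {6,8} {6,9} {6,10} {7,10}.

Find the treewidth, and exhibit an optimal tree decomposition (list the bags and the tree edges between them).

The largest bag has 4 vertices, giving width 3; this decomposition certifies tw(G) ≤ 3. For the lower bound, the 4 vertices {1, 3, 7, 10} are pairwise adjacent, and any tree decomposition puts a clique entirely inside one bag — forcing width ≥ 3. Hence tw(G) = 3 exactly.

Treewidth 3.
One such decomposition:
Bags: B1 = {1, 5, 6, 8}  B2 = {1, 2, 5, 8}  B3 = {1, 5, 6, 9}  B4 = {0, 1, 2, 5}  B5 = {0, 2, 4, 5}  B6 = {1, 5, 6, 10}  B7 = {1, 6, 7, 10}  B8 = {1, 3, 7, 10}
Tree: B1–B2, B1–B3, B2–B4, B4–B5, B3–B6, B6–B7, B7–B8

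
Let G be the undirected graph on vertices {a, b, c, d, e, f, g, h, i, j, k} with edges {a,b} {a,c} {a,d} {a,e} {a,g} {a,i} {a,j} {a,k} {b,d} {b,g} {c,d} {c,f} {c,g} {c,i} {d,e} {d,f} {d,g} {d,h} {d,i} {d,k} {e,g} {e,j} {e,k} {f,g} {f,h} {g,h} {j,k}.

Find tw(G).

A width-3 tree decomposition is:
Bags: B1 = {a, d, e, g}  B2 = {a, c, d, g}  B3 = {a, d, e, k}  B4 = {c, d, f, g}  B5 = {d, f, g, h}  B6 = {a, b, d, g}  B7 = {a, e, j, k}  B8 = {a, c, d, i}
Tree: B1–B2, B1–B3, B2–B4, B4–B5, B1–B6, B3–B7, B2–B8
The largest bag has 4 vertices, giving width 3; this decomposition certifies tw(G) ≤ 3. For the lower bound, the 4 vertices {a, d, e, g} are pairwise adjacent, and any tree decomposition puts a clique entirely inside one bag — forcing width ≥ 3. The upper and lower bounds meet at 3, so that is the treewidth.

3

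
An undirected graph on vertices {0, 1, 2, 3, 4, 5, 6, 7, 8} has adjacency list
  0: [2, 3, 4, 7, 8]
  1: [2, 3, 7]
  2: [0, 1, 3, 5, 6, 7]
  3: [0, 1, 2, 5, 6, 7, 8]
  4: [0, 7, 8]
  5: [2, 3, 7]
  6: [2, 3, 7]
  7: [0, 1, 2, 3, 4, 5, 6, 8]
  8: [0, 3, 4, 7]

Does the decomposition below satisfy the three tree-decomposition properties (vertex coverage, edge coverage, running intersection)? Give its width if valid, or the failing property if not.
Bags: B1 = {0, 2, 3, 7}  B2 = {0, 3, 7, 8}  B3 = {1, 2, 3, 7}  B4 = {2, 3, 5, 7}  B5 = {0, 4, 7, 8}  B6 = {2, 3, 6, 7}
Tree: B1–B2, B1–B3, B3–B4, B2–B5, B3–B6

Yes; width 3.

Every vertex of G appears in some bag (union = {0, 1, 2, 3, 4, 5, 6, 7, 8}); every edge is covered by a bag; and for each vertex v the set of bags containing v is connected in the bag tree. The decomposition is therefore valid. The largest bag has 4 vertices, so the width is 3.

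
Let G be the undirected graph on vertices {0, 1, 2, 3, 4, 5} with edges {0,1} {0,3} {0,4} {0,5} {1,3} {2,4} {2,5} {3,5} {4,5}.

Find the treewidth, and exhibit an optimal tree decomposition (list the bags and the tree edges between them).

Every bag has size at most 3, so the width is 3 − 1 = 2 and tw(G) ≤ 2. On the other hand G contains the 3-clique {0, 1, 3}. A clique must lie in a single bag of any decomposition, so no decomposition can have width below 2. Therefore the treewidth is 2.

Treewidth 2.
Bags: B1 = {0, 1, 3}  B2 = {0, 3, 5}  B3 = {0, 4, 5}  B4 = {2, 4, 5}
Tree: B1–B2, B2–B3, B3–B4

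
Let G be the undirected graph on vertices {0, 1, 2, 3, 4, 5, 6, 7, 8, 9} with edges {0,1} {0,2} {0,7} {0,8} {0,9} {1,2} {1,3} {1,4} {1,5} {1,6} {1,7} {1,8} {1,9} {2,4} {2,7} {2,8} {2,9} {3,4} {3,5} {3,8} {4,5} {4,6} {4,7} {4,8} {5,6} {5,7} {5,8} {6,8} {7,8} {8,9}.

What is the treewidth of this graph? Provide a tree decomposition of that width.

Treewidth 4.
One such decomposition:
Bags: B1 = {1, 2, 4, 7, 8}  B2 = {1, 4, 5, 7, 8}  B3 = {0, 1, 2, 7, 8}  B4 = {0, 1, 2, 8, 9}  B5 = {1, 4, 5, 6, 8}  B6 = {1, 3, 4, 5, 8}
Tree: B1–B2, B1–B3, B3–B4, B2–B5, B5–B6

Every bag has size at most 5, so the width is 5 − 1 = 4 and tw(G) ≤ 4. On the other hand G contains the 5-clique {0, 1, 2, 8, 9}. A clique must lie in a single bag of any decomposition, so no decomposition can have width below 4. Combining the bounds, tw(G) = 4.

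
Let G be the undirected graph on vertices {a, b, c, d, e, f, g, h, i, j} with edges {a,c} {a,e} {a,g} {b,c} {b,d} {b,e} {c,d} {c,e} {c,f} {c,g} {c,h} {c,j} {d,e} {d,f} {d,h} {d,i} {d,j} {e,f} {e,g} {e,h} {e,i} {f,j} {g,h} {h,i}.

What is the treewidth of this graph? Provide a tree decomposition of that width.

Every bag has size at most 4, so the width is 4 − 1 = 3 and tw(G) ≤ 3. On the other hand G contains the 4-clique {c, d, f, j}. A clique must lie in a single bag of any decomposition, so no decomposition can have width below 3. Hence tw(G) = 3 exactly.

Treewidth 3.
One optimal decomposition is:
Bags: B1 = {c, d, e, f}  B2 = {c, d, e, h}  B3 = {c, e, g, h}  B4 = {c, d, f, j}  B5 = {a, c, e, g}  B6 = {b, c, d, e}  B7 = {d, e, h, i}
Tree: B1–B2, B2–B3, B1–B4, B3–B5, B1–B6, B2–B7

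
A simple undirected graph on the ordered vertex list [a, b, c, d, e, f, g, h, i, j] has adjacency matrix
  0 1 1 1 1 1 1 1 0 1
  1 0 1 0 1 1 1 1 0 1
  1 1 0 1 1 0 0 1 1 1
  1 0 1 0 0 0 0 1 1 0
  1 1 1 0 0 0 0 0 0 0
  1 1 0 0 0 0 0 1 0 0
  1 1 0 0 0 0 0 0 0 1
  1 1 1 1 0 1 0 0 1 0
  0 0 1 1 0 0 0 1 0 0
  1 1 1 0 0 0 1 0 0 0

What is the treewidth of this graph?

3

A width-3 tree decomposition is:
Bags: B1 = {a, b, c, h}  B2 = {a, b, c, j}  B3 = {a, b, f, h}  B4 = {a, c, d, h}  B5 = {a, b, g, j}  B6 = {a, b, c, e}  B7 = {c, d, h, i}
Tree: B1–B2, B1–B3, B1–B4, B2–B5, B1–B6, B4–B7
Each bag holds 4 vertices, so the decomposition has width 3, which upper-bounds the treewidth. Conversely, {a, c, d, h} is a clique of size 4, and the vertices of any clique must share a bag in every tree decomposition; so some bag has ≥ 4 vertices and tw(G) ≥ 3. Combining the bounds, tw(G) = 3.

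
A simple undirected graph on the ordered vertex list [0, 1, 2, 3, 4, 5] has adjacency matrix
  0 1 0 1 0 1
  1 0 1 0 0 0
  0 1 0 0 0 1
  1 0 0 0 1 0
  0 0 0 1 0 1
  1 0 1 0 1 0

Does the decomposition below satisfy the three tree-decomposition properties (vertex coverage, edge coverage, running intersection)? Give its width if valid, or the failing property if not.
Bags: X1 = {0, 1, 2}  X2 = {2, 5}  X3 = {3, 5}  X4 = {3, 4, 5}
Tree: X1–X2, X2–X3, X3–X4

No — edge (0,5) lies in no bag.

A tree decomposition must satisfy three properties: every vertex lies in some bag; for every edge, both endpoints lie together in some bag; and for every vertex, the bags containing it form a connected subtree. Here edge (0,5) lies in no bag, so the decomposition is invalid.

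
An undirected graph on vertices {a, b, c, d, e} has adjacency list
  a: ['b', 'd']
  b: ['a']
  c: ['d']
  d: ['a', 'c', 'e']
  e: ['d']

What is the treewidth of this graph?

A width-1 tree decomposition is:
Bags: B1 = {a, d}  B2 = {a, b}  B3 = {c, d}  B4 = {d, e}
Tree: B1–B2, B1–B3, B1–B4
Each bag holds 2 vertices, so the decomposition has width 1, which upper-bounds the treewidth. Any graph with an edge has treewidth ≥ 1, and G has the edge a–d. Therefore the treewidth is 1.

1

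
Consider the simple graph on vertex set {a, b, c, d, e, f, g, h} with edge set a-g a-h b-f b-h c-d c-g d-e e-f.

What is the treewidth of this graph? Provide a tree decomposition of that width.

Treewidth 2.
One such decomposition:
Bags: B1 = {a, g, h}  B2 = {c, g, h}  B3 = {c, d, h}  B4 = {d, e, h}  B5 = {e, f, h}  B6 = {b, f, h}
Tree: B1–B2, B2–B3, B3–B4, B4–B5, B5–B6

Each bag holds 3 vertices, so the decomposition has width 2, which upper-bounds the treewidth. Since h–a–g–c–d–e–f–b–h is a cycle in G, G is not acyclic. Forests are exactly the graphs of treewidth ≤ 1, so tw(G) ≥ 2. Combining the bounds, tw(G) = 2.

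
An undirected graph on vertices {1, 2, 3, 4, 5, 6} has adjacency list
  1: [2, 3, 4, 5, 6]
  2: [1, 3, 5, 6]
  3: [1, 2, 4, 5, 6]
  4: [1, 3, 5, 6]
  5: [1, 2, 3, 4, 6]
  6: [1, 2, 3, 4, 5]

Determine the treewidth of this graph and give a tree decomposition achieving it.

The largest bag has 5 vertices, giving width 4; this decomposition certifies tw(G) ≤ 4. For the lower bound, the 5 vertices {1, 2, 3, 5, 6} are pairwise adjacent, and any tree decomposition puts a clique entirely inside one bag — forcing width ≥ 4. Therefore the treewidth is 4.

Treewidth 4.
One optimal decomposition is:
Bags: B1 = {1, 2, 3, 5, 6}  B2 = {1, 3, 4, 5, 6}
Tree: B1–B2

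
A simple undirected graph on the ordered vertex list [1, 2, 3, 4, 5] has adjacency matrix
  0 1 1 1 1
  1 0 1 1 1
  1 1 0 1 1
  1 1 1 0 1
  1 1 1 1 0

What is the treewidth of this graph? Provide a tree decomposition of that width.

Treewidth 4.
One such decomposition:
Bags: B1 = {1, 2, 3, 4, 5}
Tree: (single bag)

With just one bag of size 5, the width is 5 − 1 = 4, so tw(G) ≤ 4. On the other hand G contains the 5-clique {1, 2, 3, 4, 5}. A clique must lie in a single bag of any decomposition, so no decomposition can have width below 4. Hence tw(G) = 4 exactly.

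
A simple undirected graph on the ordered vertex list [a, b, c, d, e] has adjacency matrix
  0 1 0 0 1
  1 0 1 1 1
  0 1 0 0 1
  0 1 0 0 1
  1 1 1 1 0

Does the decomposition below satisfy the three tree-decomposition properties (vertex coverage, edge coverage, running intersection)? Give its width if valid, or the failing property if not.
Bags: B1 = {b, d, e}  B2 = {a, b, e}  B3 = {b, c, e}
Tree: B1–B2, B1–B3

Yes; width 2.

Every vertex of G appears in some bag (union = {a, b, c, d, e}); every edge is covered by a bag; and for each vertex v the set of bags containing v is connected in the bag tree. The decomposition is therefore valid. The largest bag has 3 vertices, so the width is 2.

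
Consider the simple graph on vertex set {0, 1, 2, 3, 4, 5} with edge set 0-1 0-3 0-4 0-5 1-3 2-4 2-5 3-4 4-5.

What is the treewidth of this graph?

A width-2 tree decomposition is:
Bags: B1 = {0, 4, 5}  B2 = {2, 4, 5}  B3 = {0, 3, 4}  B4 = {0, 1, 3}
Tree: B1–B2, B1–B3, B3–B4
Each bag holds 3 vertices, so the decomposition has width 2, which upper-bounds the treewidth. Conversely, {0, 1, 3} is a clique of size 3, and the vertices of any clique must share a bag in every tree decomposition; so some bag has ≥ 3 vertices and tw(G) ≥ 2. The upper and lower bounds meet at 2, so that is the treewidth.

2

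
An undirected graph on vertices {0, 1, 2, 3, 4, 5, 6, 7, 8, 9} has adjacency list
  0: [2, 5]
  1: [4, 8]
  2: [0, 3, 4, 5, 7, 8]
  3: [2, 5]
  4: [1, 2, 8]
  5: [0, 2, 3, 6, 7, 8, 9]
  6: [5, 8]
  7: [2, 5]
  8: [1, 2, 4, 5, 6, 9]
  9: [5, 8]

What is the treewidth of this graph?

2

A width-2 tree decomposition is:
Bags: B1 = {2, 4, 8}  B2 = {1, 4, 8}  B3 = {2, 5, 8}  B4 = {2, 5, 7}  B5 = {5, 6, 8}  B6 = {0, 2, 5}  B7 = {2, 3, 5}  B8 = {5, 8, 9}
Tree: B1–B2, B1–B3, B3–B4, B3–B5, B4–B6, B6–B7, B3–B8
The largest bag has 3 vertices, giving width 2; this decomposition certifies tw(G) ≤ 2. On the other hand G contains the 3-clique {1, 4, 8}. A clique must lie in a single bag of any decomposition, so no decomposition can have width below 2. Hence tw(G) = 2 exactly.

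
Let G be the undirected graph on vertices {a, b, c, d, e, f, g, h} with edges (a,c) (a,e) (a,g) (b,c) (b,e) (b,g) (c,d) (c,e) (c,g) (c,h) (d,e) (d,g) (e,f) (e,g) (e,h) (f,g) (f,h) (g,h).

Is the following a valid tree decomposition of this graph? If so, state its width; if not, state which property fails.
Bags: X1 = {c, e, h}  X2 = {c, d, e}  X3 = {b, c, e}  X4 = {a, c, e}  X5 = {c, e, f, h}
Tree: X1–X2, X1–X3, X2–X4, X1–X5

A tree decomposition must satisfy three properties: every vertex lies in some bag; for every edge, both endpoints lie together in some bag; and for every vertex, the bags containing it form a connected subtree. Here vertex g appears in no bag, so the decomposition is invalid.

No — vertex g appears in no bag.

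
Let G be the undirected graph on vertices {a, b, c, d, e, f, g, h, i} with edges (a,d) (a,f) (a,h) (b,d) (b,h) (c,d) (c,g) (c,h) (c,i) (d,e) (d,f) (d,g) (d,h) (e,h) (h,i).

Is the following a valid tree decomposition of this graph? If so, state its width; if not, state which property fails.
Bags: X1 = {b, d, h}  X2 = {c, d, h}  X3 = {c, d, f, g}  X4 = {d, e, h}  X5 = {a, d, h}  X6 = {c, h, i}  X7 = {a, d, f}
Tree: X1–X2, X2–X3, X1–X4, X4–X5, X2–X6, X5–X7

A tree decomposition must satisfy three properties: every vertex lies in some bag; for every edge, both endpoints lie together in some bag; and for every vertex, the bags containing it form a connected subtree. Here bags containing vertex f are not connected in the tree, so the decomposition is invalid.

No — bags containing vertex f are not connected in the tree.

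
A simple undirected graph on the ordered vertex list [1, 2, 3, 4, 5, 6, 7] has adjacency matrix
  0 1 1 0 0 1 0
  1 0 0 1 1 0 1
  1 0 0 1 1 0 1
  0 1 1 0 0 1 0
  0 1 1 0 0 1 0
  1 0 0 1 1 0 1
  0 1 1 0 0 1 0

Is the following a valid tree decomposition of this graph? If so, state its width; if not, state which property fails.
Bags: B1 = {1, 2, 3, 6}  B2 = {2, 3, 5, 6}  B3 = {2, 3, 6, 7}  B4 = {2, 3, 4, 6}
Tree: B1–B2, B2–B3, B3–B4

Vertex coverage: the bags together contain {1, 2, 3, 4, 5, 6, 7}, the full vertex set. Edge coverage: each edge of G has both endpoints in at least one bag. Running intersection: for every vertex, the bags containing it form a connected subtree. All three properties hold, so this is a valid tree decomposition of width max|bag| − 1 = 3, and hence tw(G) ≤ 3.

Yes; width 3.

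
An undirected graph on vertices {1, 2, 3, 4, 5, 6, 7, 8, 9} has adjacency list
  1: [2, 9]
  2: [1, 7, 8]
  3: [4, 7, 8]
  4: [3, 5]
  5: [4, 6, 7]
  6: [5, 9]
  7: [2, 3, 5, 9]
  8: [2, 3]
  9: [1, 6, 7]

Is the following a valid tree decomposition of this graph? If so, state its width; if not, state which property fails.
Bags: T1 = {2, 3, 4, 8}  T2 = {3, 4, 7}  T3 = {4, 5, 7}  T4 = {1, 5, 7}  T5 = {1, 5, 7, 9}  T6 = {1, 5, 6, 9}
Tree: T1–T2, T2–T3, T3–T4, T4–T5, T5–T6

A tree decomposition must satisfy three properties: every vertex lies in some bag; for every edge, both endpoints lie together in some bag; and for every vertex, the bags containing it form a connected subtree. Here edge (2,7) lies in no bag, so the decomposition is invalid.

No — edge (2,7) lies in no bag.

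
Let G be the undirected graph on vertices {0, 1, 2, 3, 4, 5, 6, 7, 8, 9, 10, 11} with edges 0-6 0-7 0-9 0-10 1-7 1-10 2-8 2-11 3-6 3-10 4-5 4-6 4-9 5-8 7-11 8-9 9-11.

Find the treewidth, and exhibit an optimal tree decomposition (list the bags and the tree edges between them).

The largest bag has 4 vertices, giving width 3; this decomposition certifies tw(G) ≤ 3. For the lower bound: the 4 vertex sets {2,5,8}, {4}, {9}, {0,6,7,11} are disjoint, each induces a connected subgraph, and every pair is joined by at least one edge of G. Contracting each set to a single vertex therefore yields K_{4} as a minor, and since treewidth is minor-monotone, tw(G) ≥ tw(K_{4}) = 3. Combining the bounds, tw(G) = 3.

Treewidth 3.
One optimal decomposition is:
Bags: B1 = {2, 4, 5, 8}  B2 = {2, 4, 8, 9}  B3 = {2, 4, 9, 11}  B4 = {4, 6, 9, 11}  B5 = {0, 6, 9, 11}  B6 = {0, 6, 7, 11}  B7 = {0, 3, 6, 7}  B8 = {0, 3, 7, 10}  B9 = {1, 3, 7, 10}
Tree: B1–B2, B2–B3, B3–B4, B4–B5, B5–B6, B6–B7, B7–B8, B8–B9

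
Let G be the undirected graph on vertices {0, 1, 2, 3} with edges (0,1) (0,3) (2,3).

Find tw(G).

A width-1 tree decomposition is:
Bags: B1 = {0, 1}  B2 = {0, 3}  B3 = {2, 3}
Tree: B1–B2, B2–B3
Each bag holds 2 vertices, so the decomposition has width 1, which upper-bounds the treewidth. Since G has at least one edge (e.g. 1–0), it is not an edgeless graph, so tw(G) ≥ 1. Combining the bounds, tw(G) = 1.

1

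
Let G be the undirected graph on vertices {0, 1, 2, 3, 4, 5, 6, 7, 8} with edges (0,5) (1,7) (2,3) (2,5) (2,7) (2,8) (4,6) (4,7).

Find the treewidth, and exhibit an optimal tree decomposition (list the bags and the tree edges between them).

Treewidth 1.
One optimal decomposition is:
Bags: B1 = {2, 7}  B2 = {1, 7}  B3 = {4, 7}  B4 = {2, 5}  B5 = {2, 8}  B6 = {0, 5}  B7 = {4, 6}  B8 = {2, 3}
Tree: B1–B2, B1–B3, B1–B4, B1–B5, B4–B6, B3–B7, B5–B8

Every bag has size at most 2, so the width is 2 − 1 = 1 and tw(G) ≤ 1. Any graph with an edge has treewidth ≥ 1, and G has the edge 7–2. Therefore the treewidth is 1.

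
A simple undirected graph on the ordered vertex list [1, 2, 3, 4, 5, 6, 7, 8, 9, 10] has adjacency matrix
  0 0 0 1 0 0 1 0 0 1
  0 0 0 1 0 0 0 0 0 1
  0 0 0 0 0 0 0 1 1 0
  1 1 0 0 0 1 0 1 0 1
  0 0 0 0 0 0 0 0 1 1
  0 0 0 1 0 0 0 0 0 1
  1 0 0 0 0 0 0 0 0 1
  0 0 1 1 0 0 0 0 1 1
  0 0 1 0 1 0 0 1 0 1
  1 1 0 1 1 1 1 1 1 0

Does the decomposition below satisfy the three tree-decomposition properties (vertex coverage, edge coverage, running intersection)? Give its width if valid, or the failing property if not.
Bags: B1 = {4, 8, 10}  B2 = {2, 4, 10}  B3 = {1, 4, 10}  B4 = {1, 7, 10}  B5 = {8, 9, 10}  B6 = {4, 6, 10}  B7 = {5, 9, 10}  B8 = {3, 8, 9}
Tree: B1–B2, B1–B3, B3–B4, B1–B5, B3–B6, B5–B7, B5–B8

Vertex coverage: the bags together contain {1, 2, 3, 4, 5, 6, 7, 8, 9, 10}, the full vertex set. Edge coverage: each edge of G has both endpoints in at least one bag. Running intersection: for every vertex, the bags containing it form a connected subtree. All three properties hold, so this is a valid tree decomposition of width max|bag| − 1 = 2, and hence tw(G) ≤ 2.

Yes; width 2.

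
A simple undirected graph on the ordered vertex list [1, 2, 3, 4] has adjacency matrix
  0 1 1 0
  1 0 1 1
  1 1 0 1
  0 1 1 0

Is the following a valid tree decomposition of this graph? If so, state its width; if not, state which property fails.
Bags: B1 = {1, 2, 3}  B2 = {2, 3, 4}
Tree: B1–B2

Every vertex of G appears in some bag (union = {1, 2, 3, 4}); every edge is covered by a bag; and for each vertex v the set of bags containing v is connected in the bag tree. The decomposition is therefore valid. The largest bag has 3 vertices, so the width is 2.

Yes; width 2.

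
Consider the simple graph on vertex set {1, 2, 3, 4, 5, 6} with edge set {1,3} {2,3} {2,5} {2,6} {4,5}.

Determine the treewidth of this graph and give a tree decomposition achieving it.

Treewidth 1.
Bags: B1 = {2, 5}  B2 = {2, 6}  B3 = {2, 3}  B4 = {1, 3}  B5 = {4, 5}
Tree: B1–B2, B1–B3, B3–B4, B1–B5

Every bag has size at most 2, so the width is 2 − 1 = 1 and tw(G) ≤ 1. Since G has at least one edge (e.g. 5–2), it is not an edgeless graph, so tw(G) ≥ 1. Combining the bounds, tw(G) = 1.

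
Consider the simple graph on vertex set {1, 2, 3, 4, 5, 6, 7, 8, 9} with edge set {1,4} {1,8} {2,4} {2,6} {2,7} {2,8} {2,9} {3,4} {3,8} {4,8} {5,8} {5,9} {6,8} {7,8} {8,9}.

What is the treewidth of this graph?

A width-2 tree decomposition is:
Bags: B1 = {2, 8, 9}  B2 = {2, 4, 8}  B3 = {2, 7, 8}  B4 = {5, 8, 9}  B5 = {2, 6, 8}  B6 = {3, 4, 8}  B7 = {1, 4, 8}
Tree: B1–B2, B1–B3, B1–B4, B3–B5, B2–B6, B2–B7
Every bag has size at most 3, so the width is 3 − 1 = 2 and tw(G) ≤ 2. Conversely, {1, 4, 8} is a clique of size 3, and the vertices of any clique must share a bag in every tree decomposition; so some bag has ≥ 3 vertices and tw(G) ≥ 2. Therefore the treewidth is 2.

2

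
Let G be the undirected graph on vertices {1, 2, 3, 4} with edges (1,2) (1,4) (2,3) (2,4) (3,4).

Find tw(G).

2

A width-2 tree decomposition is:
Bags: B1 = {2, 3, 4}  B2 = {1, 2, 4}
Tree: B1–B2
Each bag holds 3 vertices, so the decomposition has width 2, which upper-bounds the treewidth. On the other hand G contains the 3-clique {1, 2, 4}. A clique must lie in a single bag of any decomposition, so no decomposition can have width below 2. Therefore the treewidth is 2.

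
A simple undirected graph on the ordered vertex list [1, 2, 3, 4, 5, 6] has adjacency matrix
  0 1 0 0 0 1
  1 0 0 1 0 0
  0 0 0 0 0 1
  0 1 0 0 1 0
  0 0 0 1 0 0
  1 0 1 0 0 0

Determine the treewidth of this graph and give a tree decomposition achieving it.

Every bag has size at most 2, so the width is 2 − 1 = 1 and tw(G) ≤ 1. Since G has at least one edge (e.g. 3–6), it is not an edgeless graph, so tw(G) ≥ 1. The upper and lower bounds meet at 1, so that is the treewidth.

Treewidth 1.
Bags: B1 = {3, 6}  B2 = {1, 6}  B3 = {1, 2}  B4 = {2, 4}  B5 = {4, 5}
Tree: B1–B2, B2–B3, B3–B4, B4–B5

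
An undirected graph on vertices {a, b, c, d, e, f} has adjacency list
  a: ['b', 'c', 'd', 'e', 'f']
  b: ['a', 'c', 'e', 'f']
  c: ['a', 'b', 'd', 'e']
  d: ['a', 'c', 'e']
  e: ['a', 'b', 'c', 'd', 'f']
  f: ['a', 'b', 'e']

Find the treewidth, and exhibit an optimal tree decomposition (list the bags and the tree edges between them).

Each bag holds 4 vertices, so the decomposition has width 3, which upper-bounds the treewidth. For the lower bound, the 4 vertices {a, c, d, e} are pairwise adjacent, and any tree decomposition puts a clique entirely inside one bag — forcing width ≥ 3. Hence tw(G) = 3 exactly.

Treewidth 3.
One optimal decomposition is:
Bags: B1 = {a, b, c, e}  B2 = {a, c, d, e}  B3 = {a, b, e, f}
Tree: B1–B2, B1–B3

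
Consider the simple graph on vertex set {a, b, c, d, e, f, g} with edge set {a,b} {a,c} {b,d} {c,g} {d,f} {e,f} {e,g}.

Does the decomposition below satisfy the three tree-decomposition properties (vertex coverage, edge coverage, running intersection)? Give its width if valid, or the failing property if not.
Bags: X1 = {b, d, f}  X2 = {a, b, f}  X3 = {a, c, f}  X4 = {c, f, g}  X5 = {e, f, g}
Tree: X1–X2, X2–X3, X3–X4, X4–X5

Vertex coverage: the bags together contain {a, b, c, d, e, f, g}, the full vertex set. Edge coverage: each edge of G has both endpoints in at least one bag. Running intersection: for every vertex, the bags containing it form a connected subtree. All three properties hold, so this is a valid tree decomposition of width max|bag| − 1 = 2, and hence tw(G) ≤ 2.

Yes; width 2.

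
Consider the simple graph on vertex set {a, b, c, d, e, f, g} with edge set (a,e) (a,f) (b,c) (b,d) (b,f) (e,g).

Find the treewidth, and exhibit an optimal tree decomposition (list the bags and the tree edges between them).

The largest bag has 2 vertices, giving width 1; this decomposition certifies tw(G) ≤ 1. Any graph with an edge has treewidth ≥ 1, and G has the edge f–b. The upper and lower bounds meet at 1, so that is the treewidth.

Treewidth 1.
One optimal decomposition is:
Bags: B1 = {b, f}  B2 = {a, f}  B3 = {b, d}  B4 = {b, c}  B5 = {a, e}  B6 = {e, g}
Tree: B1–B2, B1–B3, B1–B4, B2–B5, B5–B6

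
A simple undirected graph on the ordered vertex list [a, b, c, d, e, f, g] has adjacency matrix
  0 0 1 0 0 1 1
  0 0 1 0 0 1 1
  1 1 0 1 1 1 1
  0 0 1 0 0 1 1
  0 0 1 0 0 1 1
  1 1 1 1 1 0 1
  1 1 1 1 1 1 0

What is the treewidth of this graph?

A width-3 tree decomposition is:
Bags: B1 = {b, c, f, g}  B2 = {c, d, f, g}  B3 = {a, c, f, g}  B4 = {c, e, f, g}
Tree: B1–B2, B2–B3, B3–B4
The largest bag has 4 vertices, giving width 3; this decomposition certifies tw(G) ≤ 3. On the other hand G contains the 4-clique {c, d, f, g}. A clique must lie in a single bag of any decomposition, so no decomposition can have width below 3. Therefore the treewidth is 3.

3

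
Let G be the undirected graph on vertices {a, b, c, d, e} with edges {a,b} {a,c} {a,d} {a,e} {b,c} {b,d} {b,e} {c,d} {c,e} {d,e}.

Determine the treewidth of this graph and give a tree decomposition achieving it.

Treewidth 4.
One optimal decomposition is:
Bags: B1 = {a, b, c, d, e}
Tree: (single bag)

With just one bag of size 5, the width is 5 − 1 = 4, so tw(G) ≤ 4. For the lower bound, the 5 vertices {a, b, c, d, e} are pairwise adjacent, and any tree decomposition puts a clique entirely inside one bag — forcing width ≥ 4. Combining the bounds, tw(G) = 4.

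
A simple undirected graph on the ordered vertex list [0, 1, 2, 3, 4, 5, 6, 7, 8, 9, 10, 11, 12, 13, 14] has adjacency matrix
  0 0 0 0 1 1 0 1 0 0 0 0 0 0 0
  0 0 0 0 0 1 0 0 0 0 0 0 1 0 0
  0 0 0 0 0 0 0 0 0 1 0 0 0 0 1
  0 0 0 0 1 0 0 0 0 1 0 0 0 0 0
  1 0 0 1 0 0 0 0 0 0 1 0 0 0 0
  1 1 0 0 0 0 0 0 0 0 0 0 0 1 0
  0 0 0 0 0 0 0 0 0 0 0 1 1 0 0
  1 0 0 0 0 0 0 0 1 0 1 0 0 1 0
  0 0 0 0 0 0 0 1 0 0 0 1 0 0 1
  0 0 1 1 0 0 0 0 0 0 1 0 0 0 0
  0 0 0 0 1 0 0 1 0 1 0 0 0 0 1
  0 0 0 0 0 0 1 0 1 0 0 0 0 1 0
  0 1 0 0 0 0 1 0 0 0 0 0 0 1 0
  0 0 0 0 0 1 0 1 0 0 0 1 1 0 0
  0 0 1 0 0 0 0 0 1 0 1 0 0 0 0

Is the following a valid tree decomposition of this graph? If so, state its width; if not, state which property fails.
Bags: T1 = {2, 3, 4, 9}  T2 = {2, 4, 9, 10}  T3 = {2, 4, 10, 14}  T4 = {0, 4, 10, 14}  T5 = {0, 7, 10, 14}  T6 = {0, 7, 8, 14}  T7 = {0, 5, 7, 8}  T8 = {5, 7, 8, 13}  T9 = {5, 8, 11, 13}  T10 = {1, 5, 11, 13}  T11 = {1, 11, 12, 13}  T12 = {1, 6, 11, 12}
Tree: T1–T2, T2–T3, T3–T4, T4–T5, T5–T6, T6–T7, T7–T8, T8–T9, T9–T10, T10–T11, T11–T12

Checking the three conditions: (i) the bags cover all of {0, 1, 2, 3, 4, 5, 6, 7, 8, 9, 10, 11, 12, 13, 14}; (ii) for each edge, some bag contains both endpoints; (iii) the bags containing any fixed vertex form a subtree. All hold, so the decomposition is valid with width 4 − 1 = 3.

Yes; width 3.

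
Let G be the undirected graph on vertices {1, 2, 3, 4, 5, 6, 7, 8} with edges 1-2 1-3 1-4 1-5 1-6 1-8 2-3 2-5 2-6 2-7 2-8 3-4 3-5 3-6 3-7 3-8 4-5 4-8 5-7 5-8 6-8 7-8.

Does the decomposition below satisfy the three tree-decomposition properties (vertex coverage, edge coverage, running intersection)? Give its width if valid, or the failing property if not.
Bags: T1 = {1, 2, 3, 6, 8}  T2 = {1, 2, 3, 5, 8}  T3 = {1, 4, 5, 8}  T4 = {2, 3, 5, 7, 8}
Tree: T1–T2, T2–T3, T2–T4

A tree decomposition must satisfy three properties: every vertex lies in some bag; for every edge, both endpoints lie together in some bag; and for every vertex, the bags containing it form a connected subtree. Here edge (3,4) lies in no bag, so the decomposition is invalid.

No — edge (3,4) lies in no bag.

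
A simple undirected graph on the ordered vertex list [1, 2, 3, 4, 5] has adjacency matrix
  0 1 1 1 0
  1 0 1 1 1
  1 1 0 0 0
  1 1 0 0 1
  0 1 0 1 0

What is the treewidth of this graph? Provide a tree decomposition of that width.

Treewidth 2.
One such decomposition:
Bags: B1 = {1, 2, 3}  B2 = {1, 2, 4}  B3 = {2, 4, 5}
Tree: B1–B2, B2–B3

The largest bag has 3 vertices, giving width 2; this decomposition certifies tw(G) ≤ 2. Conversely, {1, 2, 3} is a clique of size 3, and the vertices of any clique must share a bag in every tree decomposition; so some bag has ≥ 3 vertices and tw(G) ≥ 2. Therefore the treewidth is 2.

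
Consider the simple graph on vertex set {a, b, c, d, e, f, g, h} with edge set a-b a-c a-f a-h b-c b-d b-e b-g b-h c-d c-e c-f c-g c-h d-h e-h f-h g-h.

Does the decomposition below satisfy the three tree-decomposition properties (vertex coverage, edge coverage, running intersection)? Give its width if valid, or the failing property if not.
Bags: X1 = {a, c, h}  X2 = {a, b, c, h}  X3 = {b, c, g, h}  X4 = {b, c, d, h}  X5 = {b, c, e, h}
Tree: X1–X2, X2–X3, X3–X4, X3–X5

A tree decomposition must satisfy three properties: every vertex lies in some bag; for every edge, both endpoints lie together in some bag; and for every vertex, the bags containing it form a connected subtree. Here vertex f appears in no bag, so the decomposition is invalid.

No — vertex f appears in no bag.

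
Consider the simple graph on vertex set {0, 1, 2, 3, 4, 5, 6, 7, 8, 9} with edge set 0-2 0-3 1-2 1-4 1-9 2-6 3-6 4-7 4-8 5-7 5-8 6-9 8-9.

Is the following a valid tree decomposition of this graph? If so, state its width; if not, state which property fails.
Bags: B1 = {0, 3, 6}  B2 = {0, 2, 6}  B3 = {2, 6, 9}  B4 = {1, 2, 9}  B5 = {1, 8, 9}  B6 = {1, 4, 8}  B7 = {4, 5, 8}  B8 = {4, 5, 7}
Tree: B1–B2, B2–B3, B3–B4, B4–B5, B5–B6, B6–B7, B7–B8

Yes; width 2.

Vertex coverage: the bags together contain {0, 1, 2, 3, 4, 5, 6, 7, 8, 9}, the full vertex set. Edge coverage: each edge of G has both endpoints in at least one bag. Running intersection: for every vertex, the bags containing it form a connected subtree. All three properties hold, so this is a valid tree decomposition of width max|bag| − 1 = 2, and hence tw(G) ≤ 2.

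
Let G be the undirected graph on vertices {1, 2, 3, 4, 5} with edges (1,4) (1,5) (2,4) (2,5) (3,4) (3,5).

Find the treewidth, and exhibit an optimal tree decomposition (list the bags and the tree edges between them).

Treewidth 2.
One optimal decomposition is:
Bags: B1 = {2, 4, 5}  B2 = {1, 4, 5}  B3 = {3, 4, 5}
Tree: B1–B2, B2–B3

The largest bag has 3 vertices, giving width 2; this decomposition certifies tw(G) ≤ 2. The edges 2–5–1–4–2 form a cycle, so G is not a tree and its treewidth is at least 2. Hence tw(G) = 2 exactly.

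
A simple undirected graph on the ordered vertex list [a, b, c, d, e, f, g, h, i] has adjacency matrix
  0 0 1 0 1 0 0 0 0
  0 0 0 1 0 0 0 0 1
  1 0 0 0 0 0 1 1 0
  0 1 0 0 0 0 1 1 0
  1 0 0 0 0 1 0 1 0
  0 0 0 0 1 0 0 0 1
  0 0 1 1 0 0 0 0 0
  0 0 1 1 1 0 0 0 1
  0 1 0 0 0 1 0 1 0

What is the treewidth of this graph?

3

A width-3 tree decomposition is:
Bags: B1 = {a, c, e, f}  B2 = {c, e, f, h}  B3 = {c, f, h, i}  B4 = {c, g, h, i}  B5 = {d, g, h, i}  B6 = {b, d, g, i}
Tree: B1–B2, B2–B3, B3–B4, B4–B5, B5–B6
Each bag holds 4 vertices, so the decomposition has width 3, which upper-bounds the treewidth. For the lower bound: the 4 vertex sets {a,e,f}, {c}, {h}, {b,d,g,i} are disjoint, each induces a connected subgraph, and every pair is joined by at least one edge of G. Contracting each set to a single vertex therefore yields K_{4} as a minor, and since treewidth is minor-monotone, tw(G) ≥ tw(K_{4}) = 3. Combining the bounds, tw(G) = 3.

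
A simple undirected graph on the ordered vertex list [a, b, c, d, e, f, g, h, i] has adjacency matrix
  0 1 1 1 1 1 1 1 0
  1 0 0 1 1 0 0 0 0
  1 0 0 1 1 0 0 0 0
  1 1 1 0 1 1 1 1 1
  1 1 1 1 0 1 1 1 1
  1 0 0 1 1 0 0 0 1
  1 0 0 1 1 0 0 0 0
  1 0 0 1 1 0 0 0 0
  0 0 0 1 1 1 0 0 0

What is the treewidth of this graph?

A width-3 tree decomposition is:
Bags: B1 = {a, d, e, g}  B2 = {a, c, d, e}  B3 = {a, b, d, e}  B4 = {a, d, e, f}  B5 = {d, e, f, i}  B6 = {a, d, e, h}
Tree: B1–B2, B2–B3, B1–B4, B4–B5, B3–B6
Every bag has size at most 4, so the width is 4 − 1 = 3 and tw(G) ≤ 3. On the other hand G contains the 4-clique {a, d, e, f}. A clique must lie in a single bag of any decomposition, so no decomposition can have width below 3. Combining the bounds, tw(G) = 3.

3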